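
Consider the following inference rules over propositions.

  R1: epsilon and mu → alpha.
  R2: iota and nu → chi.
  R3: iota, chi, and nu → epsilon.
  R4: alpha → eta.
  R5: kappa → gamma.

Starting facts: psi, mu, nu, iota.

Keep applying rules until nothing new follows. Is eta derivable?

From iota and nu, R2 gives chi.
iota, chi, and nu hold, so epsilon follows (R3).
epsilon and mu hold, so alpha follows (R1).
From alpha, R4 gives eta.

Yes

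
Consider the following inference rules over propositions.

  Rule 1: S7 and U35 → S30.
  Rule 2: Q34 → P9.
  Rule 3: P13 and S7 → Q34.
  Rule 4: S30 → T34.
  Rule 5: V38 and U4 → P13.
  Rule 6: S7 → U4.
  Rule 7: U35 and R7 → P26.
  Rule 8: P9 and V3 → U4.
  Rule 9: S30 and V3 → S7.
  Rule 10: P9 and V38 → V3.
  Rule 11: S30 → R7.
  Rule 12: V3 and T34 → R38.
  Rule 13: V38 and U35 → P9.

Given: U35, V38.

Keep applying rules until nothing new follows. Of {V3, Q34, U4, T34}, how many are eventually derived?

2

V38 and U35 hold, so P9 follows (Rule 13).
P9 and V38 hold, so V3 follows (Rule 10).
P9 and V3 hold, so U4 follows (Rule 8).
V3: reached.
Q34 would need P13 and S7 (Rule 3), but S7 is never established.
U4: reached.
T34 would need S30 (Rule 4), but S30 is never established.
Reached: V3 and U4 — 2 of the 4.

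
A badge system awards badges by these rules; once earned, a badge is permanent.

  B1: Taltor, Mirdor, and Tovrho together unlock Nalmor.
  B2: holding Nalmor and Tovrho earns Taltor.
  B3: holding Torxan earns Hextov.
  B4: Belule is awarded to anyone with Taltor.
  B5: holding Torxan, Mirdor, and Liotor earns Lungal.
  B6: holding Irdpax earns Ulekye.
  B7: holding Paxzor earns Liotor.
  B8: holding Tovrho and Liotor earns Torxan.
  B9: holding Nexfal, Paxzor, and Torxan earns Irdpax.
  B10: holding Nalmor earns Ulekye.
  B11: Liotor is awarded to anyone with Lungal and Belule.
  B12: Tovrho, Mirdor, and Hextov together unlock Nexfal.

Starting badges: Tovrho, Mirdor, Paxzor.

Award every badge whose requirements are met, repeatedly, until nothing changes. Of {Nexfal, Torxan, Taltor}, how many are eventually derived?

2

With Paxzor, Liotor is earned (B7).
With Tovrho and Liotor, Torxan is earned (B8).
With Torxan, Hextov is earned (B3).
With Tovrho, Mirdor, and Hextov, Nexfal is earned (B12).
Nexfal: reached.
Torxan: reached.
Taltor would need Nalmor and Tovrho (B2), but Nalmor is never earned.
Reached: Nexfal and Torxan — 2 of the 3.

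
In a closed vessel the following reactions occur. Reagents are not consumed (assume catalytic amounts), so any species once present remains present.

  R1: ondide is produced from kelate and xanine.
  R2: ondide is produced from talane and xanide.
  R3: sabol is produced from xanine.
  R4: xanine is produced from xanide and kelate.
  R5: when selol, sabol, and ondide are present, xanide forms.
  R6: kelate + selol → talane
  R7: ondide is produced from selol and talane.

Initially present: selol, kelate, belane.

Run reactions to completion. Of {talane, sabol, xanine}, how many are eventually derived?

kelate and selol present → talane forms (R6).
talane: reached.
sabol would need xanine (R3), but xanine never forms.
xanine would need xanide and kelate (R4), but xanide never forms.
Reached: talane — 1 of the 3.

1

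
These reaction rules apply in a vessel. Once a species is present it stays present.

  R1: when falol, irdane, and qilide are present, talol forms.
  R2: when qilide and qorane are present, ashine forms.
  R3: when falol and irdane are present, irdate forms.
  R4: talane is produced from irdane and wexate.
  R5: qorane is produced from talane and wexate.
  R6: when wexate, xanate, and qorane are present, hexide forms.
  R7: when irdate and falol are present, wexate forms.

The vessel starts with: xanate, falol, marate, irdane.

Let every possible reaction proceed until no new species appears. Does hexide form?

Yes

falol and irdane present → irdate forms (R3).
irdate and falol present → wexate forms (R7).
irdane and wexate present → talane forms (R4).
talane and wexate present → qorane forms (R5).
wexate, xanate, and qorane present → hexide forms (R6).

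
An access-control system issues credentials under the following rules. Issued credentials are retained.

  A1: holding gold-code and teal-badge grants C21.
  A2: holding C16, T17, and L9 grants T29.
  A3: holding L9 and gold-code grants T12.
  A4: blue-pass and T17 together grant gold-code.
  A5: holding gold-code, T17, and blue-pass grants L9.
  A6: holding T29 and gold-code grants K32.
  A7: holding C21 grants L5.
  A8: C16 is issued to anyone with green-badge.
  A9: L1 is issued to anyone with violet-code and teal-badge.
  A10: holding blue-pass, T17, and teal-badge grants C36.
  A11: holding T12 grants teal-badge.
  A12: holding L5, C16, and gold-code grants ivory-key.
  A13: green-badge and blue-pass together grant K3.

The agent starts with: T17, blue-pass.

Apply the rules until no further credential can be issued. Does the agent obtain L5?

Holding blue-pass and T17 grants gold-code (A4).
Holding gold-code, T17, and blue-pass grants L9 (A5).
Holding L9 and gold-code grants T12 (A3).
Holding T12 grants teal-badge (A11).
Holding gold-code and teal-badge grants C21 (A1).
Holding C21 grants L5 (A7).

Yes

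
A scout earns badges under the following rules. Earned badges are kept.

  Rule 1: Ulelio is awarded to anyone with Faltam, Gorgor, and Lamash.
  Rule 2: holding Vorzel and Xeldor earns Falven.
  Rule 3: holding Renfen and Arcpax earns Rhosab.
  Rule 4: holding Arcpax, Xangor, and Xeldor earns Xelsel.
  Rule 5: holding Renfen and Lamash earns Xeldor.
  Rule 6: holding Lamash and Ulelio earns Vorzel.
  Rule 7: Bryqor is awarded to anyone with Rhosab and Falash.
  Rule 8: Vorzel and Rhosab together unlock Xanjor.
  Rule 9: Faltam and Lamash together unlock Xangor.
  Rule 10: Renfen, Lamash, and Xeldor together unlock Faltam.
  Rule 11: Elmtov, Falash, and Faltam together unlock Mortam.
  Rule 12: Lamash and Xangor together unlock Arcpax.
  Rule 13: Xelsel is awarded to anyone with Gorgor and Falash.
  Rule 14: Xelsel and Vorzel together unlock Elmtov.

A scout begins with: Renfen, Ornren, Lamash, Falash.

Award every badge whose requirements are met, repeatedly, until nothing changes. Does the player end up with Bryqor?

With Renfen and Lamash, Xeldor is earned (Rule 5).
With Renfen, Lamash, and Xeldor, Faltam is earned (Rule 10).
With Faltam and Lamash, Xangor is earned (Rule 9).
With Lamash and Xangor, Arcpax is earned (Rule 12).
With Renfen and Arcpax, Rhosab is earned (Rule 3).
With Rhosab and Falash, Bryqor is earned (Rule 7).

Yes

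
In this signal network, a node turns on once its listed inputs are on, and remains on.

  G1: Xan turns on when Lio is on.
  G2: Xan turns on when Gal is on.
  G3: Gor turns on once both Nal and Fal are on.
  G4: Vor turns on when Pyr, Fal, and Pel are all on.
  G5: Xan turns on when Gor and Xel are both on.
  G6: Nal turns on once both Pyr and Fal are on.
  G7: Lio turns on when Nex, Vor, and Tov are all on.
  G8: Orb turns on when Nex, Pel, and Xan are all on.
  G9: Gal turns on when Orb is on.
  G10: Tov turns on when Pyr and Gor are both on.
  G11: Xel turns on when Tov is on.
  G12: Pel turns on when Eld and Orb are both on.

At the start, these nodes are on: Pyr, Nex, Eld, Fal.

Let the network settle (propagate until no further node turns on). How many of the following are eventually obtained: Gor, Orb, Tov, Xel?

3

G6: Pyr and Fal on → Nal on.
Nal and Fal are on, so Gor turns on (G3).
G10: Pyr and Gor on → Tov on.
G11: Tov on → Xel on.
Gor: reached.
Orb would need Nex, Pel, and Xan (G8), but Pel never turns on.
Tov: reached.
Xel: reached.
Reached: Gor, Tov, and Xel — 3 of the 4.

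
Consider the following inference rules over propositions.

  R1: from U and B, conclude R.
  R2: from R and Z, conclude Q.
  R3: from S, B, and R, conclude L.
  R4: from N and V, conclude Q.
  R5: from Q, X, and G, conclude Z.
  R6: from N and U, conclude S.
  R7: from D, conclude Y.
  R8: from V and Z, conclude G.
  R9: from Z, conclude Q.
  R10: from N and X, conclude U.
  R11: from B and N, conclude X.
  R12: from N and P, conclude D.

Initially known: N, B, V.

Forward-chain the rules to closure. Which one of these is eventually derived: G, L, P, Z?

L

From B and N, R11 gives X.
N and X hold, so U follows (R10).
From N and U, R6 gives S.
U and B hold, so R follows (R1).
From S, B, and R, R3 gives L.
G would need V and Z (R8), but Z is never established. No rule produces P, and it is not given. Z would need Q, X, and G (R5), but G is never established.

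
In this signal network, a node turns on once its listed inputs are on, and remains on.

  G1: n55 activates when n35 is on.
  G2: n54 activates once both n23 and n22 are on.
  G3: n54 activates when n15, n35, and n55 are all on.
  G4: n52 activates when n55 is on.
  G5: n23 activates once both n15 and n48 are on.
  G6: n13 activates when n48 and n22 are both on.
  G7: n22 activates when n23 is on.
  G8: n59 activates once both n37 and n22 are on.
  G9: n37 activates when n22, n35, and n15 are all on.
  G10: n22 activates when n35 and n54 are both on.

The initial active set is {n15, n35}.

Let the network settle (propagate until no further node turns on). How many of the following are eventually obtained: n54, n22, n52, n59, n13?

G1: n35 on → n55 on.
G3: n15, n35, and n55 on → n54 on.
G4: n55 on → n52 on.
G10: n35 and n54 on → n22 on.
G9: n22, n35, and n15 on → n37 on.
n37 and n22 are on, so n59 activates (G8).
n54: reached.
n22: reached.
n52: reached.
n59: reached.
n13 would need n48 and n22 (G6), but n48 never turns on.
Reached: n54, n22, n52, and n59 — 4 of the 5.

4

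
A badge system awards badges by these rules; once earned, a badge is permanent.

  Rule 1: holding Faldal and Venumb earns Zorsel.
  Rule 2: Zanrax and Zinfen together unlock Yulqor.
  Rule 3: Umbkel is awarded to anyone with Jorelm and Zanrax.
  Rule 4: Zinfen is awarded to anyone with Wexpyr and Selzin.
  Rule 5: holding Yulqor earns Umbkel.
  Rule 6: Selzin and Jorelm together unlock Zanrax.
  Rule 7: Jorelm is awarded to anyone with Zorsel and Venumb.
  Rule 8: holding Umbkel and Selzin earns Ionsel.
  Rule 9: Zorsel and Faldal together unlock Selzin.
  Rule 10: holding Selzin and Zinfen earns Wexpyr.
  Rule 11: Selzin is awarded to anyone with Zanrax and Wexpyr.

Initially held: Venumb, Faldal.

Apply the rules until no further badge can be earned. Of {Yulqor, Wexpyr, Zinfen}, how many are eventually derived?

Yulqor would need Zanrax and Zinfen (Rule 2), but Zinfen is never earned.
Wexpyr would need Selzin and Zinfen (Rule 10), but Zinfen is never earned.
Zinfen would need Wexpyr and Selzin (Rule 4), but Wexpyr is never earned.
None of the 3 are reached.

0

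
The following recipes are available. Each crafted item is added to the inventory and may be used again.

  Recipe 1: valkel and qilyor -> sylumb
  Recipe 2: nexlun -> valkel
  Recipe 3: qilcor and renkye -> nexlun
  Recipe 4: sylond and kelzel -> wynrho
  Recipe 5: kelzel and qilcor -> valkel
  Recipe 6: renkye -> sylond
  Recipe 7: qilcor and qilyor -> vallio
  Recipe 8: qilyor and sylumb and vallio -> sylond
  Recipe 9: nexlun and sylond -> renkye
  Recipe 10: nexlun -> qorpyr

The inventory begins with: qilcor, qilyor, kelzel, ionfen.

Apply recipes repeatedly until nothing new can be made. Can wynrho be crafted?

Yes

kelzel and qilcor -> valkel (Recipe 5).
qilcor and qilyor -> vallio (Recipe 7).
valkel and qilyor -> sylumb (Recipe 1).
Using Recipe 8, qilyor, sylumb, and vallio make sylond.
sylond and kelzel -> wynrho (Recipe 4).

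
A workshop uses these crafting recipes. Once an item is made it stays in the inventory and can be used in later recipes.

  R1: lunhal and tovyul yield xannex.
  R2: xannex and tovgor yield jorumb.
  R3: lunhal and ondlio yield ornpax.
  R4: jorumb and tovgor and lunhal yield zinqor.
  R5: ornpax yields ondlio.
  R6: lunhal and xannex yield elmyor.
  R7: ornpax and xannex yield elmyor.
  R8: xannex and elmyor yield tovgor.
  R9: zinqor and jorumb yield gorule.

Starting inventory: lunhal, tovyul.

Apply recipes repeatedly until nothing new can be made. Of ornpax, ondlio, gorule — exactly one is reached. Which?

gorule

lunhal and tovyul → xannex (R1).
Using R6, lunhal and xannex make elmyor.
Using R8, xannex and elmyor make tovgor.
xannex and tovgor → jorumb (R2).
jorumb and tovgor and lunhal → zinqor (R4).
zinqor and jorumb → gorule (R9).
ondlio would need ornpax (R5), but ornpax is never obtained. ornpax would need lunhal and ondlio (R3), but ondlio is never obtained.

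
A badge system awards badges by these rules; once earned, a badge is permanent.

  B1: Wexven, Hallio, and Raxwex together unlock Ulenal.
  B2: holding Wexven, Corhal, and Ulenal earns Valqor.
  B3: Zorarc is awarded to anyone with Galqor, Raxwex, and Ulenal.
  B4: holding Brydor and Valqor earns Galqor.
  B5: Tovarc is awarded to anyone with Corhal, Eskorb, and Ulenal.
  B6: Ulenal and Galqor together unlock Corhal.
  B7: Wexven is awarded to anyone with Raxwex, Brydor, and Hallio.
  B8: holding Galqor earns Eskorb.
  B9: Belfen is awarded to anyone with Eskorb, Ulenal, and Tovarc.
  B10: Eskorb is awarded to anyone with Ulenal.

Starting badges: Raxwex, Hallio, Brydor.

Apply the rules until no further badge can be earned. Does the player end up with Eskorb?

With Raxwex, Brydor, and Hallio, Wexven is earned (B7).
With Wexven, Hallio, and Raxwex, Ulenal is earned (B1).
With Ulenal, Eskorb is earned (B10).

Yes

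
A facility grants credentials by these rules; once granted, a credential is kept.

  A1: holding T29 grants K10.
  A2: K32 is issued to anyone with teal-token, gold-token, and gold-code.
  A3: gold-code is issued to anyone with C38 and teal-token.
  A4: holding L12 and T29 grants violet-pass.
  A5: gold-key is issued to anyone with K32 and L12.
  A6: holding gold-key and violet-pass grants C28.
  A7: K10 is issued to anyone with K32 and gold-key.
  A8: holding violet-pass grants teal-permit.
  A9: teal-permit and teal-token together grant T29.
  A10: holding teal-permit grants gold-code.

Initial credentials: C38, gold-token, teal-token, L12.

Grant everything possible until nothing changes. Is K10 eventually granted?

Holding C38 and teal-token grants gold-code (A3).
Holding teal-token, gold-token, and gold-code grants K32 (A2).
Holding K32 and L12 grants gold-key (A5).
Holding K32 and gold-key grants K10 (A7).

Yes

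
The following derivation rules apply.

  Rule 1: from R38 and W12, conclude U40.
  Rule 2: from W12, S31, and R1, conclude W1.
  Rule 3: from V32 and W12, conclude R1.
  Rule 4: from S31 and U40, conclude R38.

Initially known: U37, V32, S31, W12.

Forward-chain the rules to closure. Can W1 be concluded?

Yes

From V32 and W12, Rule 3 gives R1.
W12, S31, and R1 hold, so W1 follows (Rule 2).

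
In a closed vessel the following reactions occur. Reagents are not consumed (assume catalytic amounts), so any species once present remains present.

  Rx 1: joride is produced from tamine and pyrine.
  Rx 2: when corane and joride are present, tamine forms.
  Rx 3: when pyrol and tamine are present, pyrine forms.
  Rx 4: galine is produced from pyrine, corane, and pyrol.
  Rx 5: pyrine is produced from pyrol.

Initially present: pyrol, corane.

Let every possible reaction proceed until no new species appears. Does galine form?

Yes

pyrol present → pyrine forms (Rx 5).
pyrine, corane, and pyrol present → galine forms (Rx 4).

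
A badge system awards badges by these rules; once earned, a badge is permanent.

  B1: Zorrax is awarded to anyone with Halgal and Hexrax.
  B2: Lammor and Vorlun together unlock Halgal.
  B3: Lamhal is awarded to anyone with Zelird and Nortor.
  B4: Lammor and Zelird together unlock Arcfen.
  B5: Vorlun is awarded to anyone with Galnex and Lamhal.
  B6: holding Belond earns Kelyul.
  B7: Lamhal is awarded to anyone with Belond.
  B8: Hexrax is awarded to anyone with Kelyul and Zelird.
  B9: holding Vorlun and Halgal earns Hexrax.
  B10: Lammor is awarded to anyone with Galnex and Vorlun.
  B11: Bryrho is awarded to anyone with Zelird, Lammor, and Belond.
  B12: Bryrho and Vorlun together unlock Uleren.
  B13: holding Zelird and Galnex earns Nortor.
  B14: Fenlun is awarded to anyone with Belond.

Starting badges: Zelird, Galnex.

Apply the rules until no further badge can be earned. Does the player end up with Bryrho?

No

Bryrho would need Zelird, Lammor, and Belond (B11), but Belond is never earned.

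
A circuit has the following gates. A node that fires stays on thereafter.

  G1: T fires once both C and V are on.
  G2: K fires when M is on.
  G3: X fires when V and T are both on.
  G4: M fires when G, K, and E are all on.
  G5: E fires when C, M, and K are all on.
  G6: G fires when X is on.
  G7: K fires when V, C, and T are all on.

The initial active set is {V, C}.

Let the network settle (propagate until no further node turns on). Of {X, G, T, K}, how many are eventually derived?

4

G1: C and V on → T on.
V, C, and T are on, so K fires (G7).
V and T are on, so X fires (G3).
G6: X on → G on.
X: reached.
G: reached.
T: reached.
K: reached.
All 4 are reached.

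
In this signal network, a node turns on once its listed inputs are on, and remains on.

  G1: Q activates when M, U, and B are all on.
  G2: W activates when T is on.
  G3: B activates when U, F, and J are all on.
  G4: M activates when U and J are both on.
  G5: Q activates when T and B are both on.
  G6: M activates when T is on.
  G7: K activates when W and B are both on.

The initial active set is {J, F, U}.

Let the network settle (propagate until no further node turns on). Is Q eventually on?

U, F, and J are on, so B activates (G3).
U and J are on, so M activates (G4).
M, U, and B are on, so Q activates (G1).

Yes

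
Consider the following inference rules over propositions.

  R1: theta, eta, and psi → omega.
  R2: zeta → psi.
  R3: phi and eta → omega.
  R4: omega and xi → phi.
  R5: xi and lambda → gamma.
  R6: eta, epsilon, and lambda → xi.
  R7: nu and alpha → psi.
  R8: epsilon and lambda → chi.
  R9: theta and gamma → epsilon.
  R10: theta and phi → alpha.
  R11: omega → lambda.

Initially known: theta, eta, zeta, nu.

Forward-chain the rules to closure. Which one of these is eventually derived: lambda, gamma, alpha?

lambda

From zeta, R2 gives psi.
From theta, eta, and psi, R1 gives omega.
From omega, R11 gives lambda.
alpha would need theta and phi (R10), but phi is never established. gamma would need xi and lambda (R5), but xi is never established.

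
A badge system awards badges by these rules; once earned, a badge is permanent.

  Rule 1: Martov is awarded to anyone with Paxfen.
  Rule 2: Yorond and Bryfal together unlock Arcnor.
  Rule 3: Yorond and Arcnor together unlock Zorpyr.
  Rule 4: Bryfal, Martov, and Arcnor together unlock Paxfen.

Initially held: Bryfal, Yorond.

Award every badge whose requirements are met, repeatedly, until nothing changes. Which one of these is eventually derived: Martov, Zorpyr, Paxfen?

Zorpyr

With Yorond and Bryfal, Arcnor is earned (Rule 2).
With Yorond and Arcnor, Zorpyr is earned (Rule 3).
Martov would need Paxfen (Rule 1), but Paxfen is never earned. Paxfen would need Bryfal, Martov, and Arcnor (Rule 4), but Martov is never earned.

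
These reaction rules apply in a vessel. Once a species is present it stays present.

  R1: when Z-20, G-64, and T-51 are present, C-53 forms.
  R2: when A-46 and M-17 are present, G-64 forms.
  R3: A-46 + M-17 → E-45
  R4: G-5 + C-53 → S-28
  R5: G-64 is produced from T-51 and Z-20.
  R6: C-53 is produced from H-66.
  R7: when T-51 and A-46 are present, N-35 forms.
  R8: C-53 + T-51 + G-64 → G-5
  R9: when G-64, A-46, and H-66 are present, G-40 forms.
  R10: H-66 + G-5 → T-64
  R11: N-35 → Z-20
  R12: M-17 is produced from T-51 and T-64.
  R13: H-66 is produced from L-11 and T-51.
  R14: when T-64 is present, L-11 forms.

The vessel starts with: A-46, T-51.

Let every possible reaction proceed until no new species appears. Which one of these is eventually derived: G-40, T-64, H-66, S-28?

T-51 and A-46 present → N-35 forms (R7).
N-35 present → Z-20 forms (R11).
T-51 and Z-20 present → G-64 forms (R5).
Z-20, G-64, and T-51 present → C-53 forms (R1).
C-53, T-51, and G-64 present → G-5 forms (R8).
G-5 and C-53 present → S-28 forms (R4).
T-64 would need H-66 and G-5 (R10), but H-66 never forms. G-40 would need G-64, A-46, and H-66 (R9), but H-66 never forms. H-66 would need L-11 and T-51 (R13), but L-11 never forms.

S-28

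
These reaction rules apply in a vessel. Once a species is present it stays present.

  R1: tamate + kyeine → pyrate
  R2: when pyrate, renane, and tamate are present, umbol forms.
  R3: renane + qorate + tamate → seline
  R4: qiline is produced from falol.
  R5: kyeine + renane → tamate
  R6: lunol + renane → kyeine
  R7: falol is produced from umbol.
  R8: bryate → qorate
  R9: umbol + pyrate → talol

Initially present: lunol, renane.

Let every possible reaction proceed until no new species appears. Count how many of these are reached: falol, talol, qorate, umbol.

lunol and renane present → kyeine forms (R6).
kyeine and renane present → tamate forms (R5).
tamate and kyeine present → pyrate forms (R1).
pyrate, renane, and tamate present → umbol forms (R2).
umbol present → falol forms (R7).
umbol and pyrate present → talol forms (R9).
falol: reached.
talol: reached.
qorate would need bryate (R8), but bryate never forms.
umbol: reached.
Reached: falol, talol, and umbol — 3 of the 4.

3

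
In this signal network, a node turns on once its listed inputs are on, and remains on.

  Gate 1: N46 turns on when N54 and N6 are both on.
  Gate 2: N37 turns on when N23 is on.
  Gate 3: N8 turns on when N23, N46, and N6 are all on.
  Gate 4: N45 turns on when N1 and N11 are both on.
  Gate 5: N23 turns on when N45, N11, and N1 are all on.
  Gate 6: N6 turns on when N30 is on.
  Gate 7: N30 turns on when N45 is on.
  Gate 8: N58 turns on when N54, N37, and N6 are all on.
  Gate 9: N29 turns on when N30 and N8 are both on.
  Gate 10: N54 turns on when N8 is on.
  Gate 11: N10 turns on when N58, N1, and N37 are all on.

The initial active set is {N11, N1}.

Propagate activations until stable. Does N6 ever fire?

Yes

Gate 4: N1 and N11 on → N45 on.
Gate 7: N45 on → N30 on.
N30 is on, so N6 turns on (Gate 6).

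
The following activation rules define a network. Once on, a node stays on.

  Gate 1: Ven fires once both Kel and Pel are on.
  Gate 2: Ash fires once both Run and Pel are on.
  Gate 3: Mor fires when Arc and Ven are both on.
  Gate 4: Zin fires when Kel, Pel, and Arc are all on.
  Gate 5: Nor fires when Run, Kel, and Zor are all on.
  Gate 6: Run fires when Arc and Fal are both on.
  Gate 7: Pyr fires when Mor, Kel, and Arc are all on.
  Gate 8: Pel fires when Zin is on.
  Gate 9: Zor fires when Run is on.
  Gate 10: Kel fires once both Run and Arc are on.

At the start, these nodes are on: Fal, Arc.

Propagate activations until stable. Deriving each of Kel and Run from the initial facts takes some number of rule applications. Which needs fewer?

Run

Run: Arc and Fal are on, so Run fires (Gate 6). [1 rule application]
Kel: Arc and Fal are on, so Run fires (Gate 6). Run and Arc are on, so Kel fires (Gate 10). [2 rule applications]
Run needs fewer.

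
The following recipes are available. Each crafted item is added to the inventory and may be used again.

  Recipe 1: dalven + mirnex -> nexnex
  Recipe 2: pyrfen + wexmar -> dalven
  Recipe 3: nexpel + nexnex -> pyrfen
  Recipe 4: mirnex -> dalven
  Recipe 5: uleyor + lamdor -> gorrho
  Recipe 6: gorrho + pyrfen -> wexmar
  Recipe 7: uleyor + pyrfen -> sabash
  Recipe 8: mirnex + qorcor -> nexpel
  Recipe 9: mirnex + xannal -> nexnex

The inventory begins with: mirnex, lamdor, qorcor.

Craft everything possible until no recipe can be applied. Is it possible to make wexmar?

wexmar would need gorrho and pyrfen (Recipe 6), but gorrho is never obtained.

No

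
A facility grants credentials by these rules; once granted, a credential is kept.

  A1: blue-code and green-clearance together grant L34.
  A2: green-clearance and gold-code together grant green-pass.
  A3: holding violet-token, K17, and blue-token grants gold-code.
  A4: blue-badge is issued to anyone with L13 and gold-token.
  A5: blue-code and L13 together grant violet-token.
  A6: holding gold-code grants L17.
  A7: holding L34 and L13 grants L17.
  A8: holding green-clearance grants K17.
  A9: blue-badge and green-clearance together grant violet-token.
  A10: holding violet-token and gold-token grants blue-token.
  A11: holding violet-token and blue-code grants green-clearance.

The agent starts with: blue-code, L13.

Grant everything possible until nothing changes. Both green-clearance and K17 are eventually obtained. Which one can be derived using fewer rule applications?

green-clearance: Holding blue-code and L13 grants violet-token (A5). Holding violet-token and blue-code grants green-clearance (A11). [2 rule applications]
K17: Holding blue-code and L13 grants violet-token (A5). Holding violet-token and blue-code grants green-clearance (A11). Holding green-clearance grants K17 (A8). [3 rule applications]
green-clearance needs fewer.

green-clearance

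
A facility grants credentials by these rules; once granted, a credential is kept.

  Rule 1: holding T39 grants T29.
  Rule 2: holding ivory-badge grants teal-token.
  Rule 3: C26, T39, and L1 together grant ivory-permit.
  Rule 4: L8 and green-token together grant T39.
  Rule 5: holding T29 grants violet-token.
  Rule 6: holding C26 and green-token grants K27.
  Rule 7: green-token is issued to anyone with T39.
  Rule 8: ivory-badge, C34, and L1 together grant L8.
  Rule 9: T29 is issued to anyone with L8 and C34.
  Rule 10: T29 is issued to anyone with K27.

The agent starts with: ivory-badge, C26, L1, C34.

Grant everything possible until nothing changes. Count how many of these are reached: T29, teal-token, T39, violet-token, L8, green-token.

4

Holding ivory-badge grants teal-token (Rule 2).
Holding ivory-badge, C34, and L1 grants L8 (Rule 8).
Holding L8 and C34 grants T29 (Rule 9).
Holding T29 grants violet-token (Rule 5).
T29: reached.
teal-token: reached.
T39 would need L8 and green-token (Rule 4), but green-token is never granted.
violet-token: reached.
L8: reached.
green-token would need T39 (Rule 7), but T39 is never granted.
Reached: T29, teal-token, violet-token, and L8 — 4 of the 6.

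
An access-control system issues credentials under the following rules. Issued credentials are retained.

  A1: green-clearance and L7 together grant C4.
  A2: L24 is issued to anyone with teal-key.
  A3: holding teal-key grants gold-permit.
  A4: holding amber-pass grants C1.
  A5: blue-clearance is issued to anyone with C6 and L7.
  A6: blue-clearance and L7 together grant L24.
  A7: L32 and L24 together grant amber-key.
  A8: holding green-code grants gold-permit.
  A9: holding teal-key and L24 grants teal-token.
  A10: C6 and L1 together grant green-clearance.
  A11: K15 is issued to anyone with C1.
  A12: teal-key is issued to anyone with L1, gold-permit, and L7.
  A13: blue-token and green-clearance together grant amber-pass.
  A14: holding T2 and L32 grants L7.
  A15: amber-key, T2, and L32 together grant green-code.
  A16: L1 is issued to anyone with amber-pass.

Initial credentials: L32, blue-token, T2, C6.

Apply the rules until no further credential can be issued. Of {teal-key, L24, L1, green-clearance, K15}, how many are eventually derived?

1

Holding T2 and L32 grants L7 (A14).
Holding C6 and L7 grants blue-clearance (A5).
Holding blue-clearance and L7 grants L24 (A6).
teal-key would need L1, gold-permit, and L7 (A12), but L1 is never granted.
L24: reached.
L1 would need amber-pass (A16), but amber-pass is never granted.
green-clearance would need C6 and L1 (A10), but L1 is never granted.
K15 would need C1 (A11), but C1 is never granted.
Reached: L24 — 1 of the 5.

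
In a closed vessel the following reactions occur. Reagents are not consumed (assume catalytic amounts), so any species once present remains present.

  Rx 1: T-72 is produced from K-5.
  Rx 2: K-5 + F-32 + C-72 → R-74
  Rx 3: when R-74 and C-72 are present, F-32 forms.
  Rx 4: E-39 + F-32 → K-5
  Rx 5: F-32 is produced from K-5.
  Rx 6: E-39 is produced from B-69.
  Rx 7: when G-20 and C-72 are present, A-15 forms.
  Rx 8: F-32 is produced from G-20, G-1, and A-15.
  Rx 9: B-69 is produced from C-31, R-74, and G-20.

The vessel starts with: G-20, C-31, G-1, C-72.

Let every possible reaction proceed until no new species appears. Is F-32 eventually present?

G-20 and C-72 present → A-15 forms (Rx 7).
G-20, G-1, and A-15 present → F-32 forms (Rx 8).

Yes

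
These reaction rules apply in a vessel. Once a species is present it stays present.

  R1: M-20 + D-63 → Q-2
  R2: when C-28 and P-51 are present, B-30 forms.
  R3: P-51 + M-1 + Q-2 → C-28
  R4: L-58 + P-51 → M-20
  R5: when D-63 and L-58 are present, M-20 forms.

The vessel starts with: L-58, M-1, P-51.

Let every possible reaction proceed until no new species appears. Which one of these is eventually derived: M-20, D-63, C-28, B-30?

M-20

L-58 and P-51 present → M-20 forms (R4).
No rule produces D-63, and it is not given. C-28 would need P-51, M-1, and Q-2 (R3), but Q-2 never forms. B-30 would need C-28 and P-51 (R2), but C-28 never forms.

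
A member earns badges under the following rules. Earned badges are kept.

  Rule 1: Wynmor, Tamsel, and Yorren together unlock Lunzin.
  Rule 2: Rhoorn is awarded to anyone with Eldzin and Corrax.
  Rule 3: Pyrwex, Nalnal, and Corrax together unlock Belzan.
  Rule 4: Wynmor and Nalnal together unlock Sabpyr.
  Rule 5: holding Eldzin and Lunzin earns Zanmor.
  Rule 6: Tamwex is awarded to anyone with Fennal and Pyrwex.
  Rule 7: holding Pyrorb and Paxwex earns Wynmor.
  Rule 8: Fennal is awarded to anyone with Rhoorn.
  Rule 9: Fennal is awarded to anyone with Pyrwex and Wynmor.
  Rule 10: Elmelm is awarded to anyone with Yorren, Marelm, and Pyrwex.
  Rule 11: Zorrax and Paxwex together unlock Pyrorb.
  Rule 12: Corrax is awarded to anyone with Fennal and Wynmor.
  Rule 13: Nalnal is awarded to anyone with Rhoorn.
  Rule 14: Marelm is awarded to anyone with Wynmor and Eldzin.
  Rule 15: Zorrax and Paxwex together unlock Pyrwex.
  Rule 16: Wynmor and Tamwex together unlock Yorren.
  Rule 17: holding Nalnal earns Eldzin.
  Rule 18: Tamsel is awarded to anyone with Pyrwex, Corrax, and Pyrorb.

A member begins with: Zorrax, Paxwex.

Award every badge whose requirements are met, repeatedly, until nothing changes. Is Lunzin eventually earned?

With Zorrax and Paxwex, Pyrwex is earned (Rule 15).
With Zorrax and Paxwex, Pyrorb is earned (Rule 11).
With Pyrorb and Paxwex, Wynmor is earned (Rule 7).
With Pyrwex and Wynmor, Fennal is earned (Rule 9).
With Fennal and Wynmor, Corrax is earned (Rule 12).
With Fennal and Pyrwex, Tamwex is earned (Rule 6).
With Pyrwex, Corrax, and Pyrorb, Tamsel is earned (Rule 18).
With Wynmor and Tamwex, Yorren is earned (Rule 16).
With Wynmor, Tamsel, and Yorren, Lunzin is earned (Rule 1).

Yes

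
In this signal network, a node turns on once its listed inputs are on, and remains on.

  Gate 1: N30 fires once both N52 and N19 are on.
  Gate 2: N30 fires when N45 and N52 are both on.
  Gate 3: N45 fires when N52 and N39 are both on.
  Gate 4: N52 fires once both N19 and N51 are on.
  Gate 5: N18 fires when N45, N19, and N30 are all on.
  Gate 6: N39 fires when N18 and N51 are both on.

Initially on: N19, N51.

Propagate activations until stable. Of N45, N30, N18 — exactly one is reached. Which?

N30

Gate 4: N19 and N51 on → N52 on.
N52 and N19 are on, so N30 fires (Gate 1).
N45 would need N52 and N39 (Gate 3), but N39 never turns on. N18 would need N45, N19, and N30 (Gate 5), but N45 never turns on.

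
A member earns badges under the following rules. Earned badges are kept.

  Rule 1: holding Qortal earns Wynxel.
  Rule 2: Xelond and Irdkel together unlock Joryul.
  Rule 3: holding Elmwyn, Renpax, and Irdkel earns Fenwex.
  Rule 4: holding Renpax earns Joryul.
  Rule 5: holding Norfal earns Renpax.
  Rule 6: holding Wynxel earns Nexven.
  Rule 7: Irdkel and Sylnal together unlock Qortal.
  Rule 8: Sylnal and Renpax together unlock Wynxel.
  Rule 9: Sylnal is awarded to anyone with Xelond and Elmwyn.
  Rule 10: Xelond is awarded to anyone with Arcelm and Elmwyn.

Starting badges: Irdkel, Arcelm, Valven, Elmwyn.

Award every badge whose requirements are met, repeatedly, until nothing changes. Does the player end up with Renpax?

Renpax would need Norfal (Rule 5), but Norfal is never earned.

No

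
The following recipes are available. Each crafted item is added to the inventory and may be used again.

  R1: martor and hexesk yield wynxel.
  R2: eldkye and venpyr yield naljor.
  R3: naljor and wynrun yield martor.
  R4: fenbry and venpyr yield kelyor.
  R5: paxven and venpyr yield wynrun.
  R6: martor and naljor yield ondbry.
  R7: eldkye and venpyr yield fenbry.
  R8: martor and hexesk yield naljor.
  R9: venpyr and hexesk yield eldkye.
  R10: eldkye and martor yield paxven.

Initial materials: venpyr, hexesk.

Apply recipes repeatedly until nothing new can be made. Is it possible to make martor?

No

martor would need naljor and wynrun (R3), but wynrun is never obtained.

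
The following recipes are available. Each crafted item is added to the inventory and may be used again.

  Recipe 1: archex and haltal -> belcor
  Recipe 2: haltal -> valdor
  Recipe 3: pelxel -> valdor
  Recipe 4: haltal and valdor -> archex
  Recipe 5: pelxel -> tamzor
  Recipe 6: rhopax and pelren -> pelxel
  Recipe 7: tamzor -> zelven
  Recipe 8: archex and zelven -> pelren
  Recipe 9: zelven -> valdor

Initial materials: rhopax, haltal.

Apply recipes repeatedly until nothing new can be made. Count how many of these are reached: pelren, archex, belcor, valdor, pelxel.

3

Using Recipe 2, haltal makes valdor.
haltal and valdor -> archex (Recipe 4).
Using Recipe 1, archex and haltal make belcor.
pelren would need archex and zelven (Recipe 8), but zelven is never obtained.
archex: reached.
belcor: reached.
valdor: reached.
pelxel would need rhopax and pelren (Recipe 6), but pelren is never obtained.
Reached: archex, belcor, and valdor — 3 of the 5.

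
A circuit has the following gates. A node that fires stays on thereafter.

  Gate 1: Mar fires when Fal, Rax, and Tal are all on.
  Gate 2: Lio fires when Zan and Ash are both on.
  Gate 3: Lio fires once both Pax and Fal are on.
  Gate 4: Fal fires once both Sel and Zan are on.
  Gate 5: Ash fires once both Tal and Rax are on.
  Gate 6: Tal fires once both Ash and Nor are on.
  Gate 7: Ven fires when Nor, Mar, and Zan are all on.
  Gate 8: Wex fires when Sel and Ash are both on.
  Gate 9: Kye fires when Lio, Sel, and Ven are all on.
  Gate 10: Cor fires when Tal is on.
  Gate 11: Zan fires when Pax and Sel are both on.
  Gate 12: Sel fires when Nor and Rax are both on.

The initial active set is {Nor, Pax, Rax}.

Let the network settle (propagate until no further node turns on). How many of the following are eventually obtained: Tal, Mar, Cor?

0

Tal would need Ash and Nor (Gate 6), but Ash never turns on.
Mar would need Fal, Rax, and Tal (Gate 1), but Tal never turns on.
Cor would need Tal (Gate 10), but Tal never turns on.
None of the 3 are reached.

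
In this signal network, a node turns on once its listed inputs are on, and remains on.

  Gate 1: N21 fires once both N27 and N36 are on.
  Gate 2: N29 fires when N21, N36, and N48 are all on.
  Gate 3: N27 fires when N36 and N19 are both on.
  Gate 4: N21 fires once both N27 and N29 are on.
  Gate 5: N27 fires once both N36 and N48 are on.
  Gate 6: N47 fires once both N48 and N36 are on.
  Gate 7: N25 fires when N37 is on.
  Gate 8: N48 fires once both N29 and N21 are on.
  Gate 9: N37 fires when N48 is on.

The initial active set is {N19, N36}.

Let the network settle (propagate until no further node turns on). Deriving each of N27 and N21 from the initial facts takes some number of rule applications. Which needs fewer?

N27: Gate 3: N36 and N19 on → N27 on. [1 rule application]
N21: N36 and N19 are on, so N27 fires (Gate 3). N27 and N36 are on, so N21 fires (Gate 1). [2 rule applications]
N27 needs fewer.

N27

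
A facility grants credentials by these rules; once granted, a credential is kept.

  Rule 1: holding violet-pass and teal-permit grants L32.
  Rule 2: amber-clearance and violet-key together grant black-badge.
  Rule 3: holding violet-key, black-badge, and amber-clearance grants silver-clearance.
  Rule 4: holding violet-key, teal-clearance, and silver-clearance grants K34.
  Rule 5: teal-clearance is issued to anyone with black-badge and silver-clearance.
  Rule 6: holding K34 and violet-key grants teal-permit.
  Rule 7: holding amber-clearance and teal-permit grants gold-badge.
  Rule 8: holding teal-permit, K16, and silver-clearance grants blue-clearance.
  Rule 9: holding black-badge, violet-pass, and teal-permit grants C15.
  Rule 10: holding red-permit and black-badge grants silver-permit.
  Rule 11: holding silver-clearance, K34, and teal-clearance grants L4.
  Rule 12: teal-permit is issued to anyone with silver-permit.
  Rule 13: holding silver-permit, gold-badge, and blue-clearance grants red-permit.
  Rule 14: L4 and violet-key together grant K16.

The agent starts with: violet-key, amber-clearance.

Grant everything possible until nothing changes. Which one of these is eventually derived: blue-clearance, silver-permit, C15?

Holding amber-clearance and violet-key grants black-badge (Rule 2).
Holding violet-key, black-badge, and amber-clearance grants silver-clearance (Rule 3).
Holding black-badge and silver-clearance grants teal-clearance (Rule 5).
Holding violet-key, teal-clearance, and silver-clearance grants K34 (Rule 4).
Holding K34 and violet-key grants teal-permit (Rule 6).
Holding silver-clearance, K34, and teal-clearance grants L4 (Rule 11).
Holding L4 and violet-key grants K16 (Rule 14).
Holding teal-permit, K16, and silver-clearance grants blue-clearance (Rule 8).
silver-permit would need red-permit and black-badge (Rule 10), but red-permit is never granted. C15 would need black-badge, violet-pass, and teal-permit (Rule 9), but violet-pass is never granted.

blue-clearance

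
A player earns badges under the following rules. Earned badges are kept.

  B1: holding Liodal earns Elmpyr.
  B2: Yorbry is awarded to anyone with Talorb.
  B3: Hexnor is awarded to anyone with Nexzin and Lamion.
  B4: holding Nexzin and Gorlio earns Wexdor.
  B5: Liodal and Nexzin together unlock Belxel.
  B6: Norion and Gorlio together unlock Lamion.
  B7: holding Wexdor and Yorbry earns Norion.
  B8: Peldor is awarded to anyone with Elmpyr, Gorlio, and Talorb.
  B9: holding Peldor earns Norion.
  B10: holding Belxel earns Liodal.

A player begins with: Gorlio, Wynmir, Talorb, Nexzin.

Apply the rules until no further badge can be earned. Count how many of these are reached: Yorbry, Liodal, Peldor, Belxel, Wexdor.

With Nexzin and Gorlio, Wexdor is earned (B4).
With Talorb, Yorbry is earned (B2).
Yorbry: reached.
Liodal would need Belxel (B10), but Belxel is never earned.
Peldor would need Elmpyr, Gorlio, and Talorb (B8), but Elmpyr is never earned.
Belxel would need Liodal and Nexzin (B5), but Liodal is never earned.
Wexdor: reached.
Reached: Yorbry and Wexdor — 2 of the 5.

2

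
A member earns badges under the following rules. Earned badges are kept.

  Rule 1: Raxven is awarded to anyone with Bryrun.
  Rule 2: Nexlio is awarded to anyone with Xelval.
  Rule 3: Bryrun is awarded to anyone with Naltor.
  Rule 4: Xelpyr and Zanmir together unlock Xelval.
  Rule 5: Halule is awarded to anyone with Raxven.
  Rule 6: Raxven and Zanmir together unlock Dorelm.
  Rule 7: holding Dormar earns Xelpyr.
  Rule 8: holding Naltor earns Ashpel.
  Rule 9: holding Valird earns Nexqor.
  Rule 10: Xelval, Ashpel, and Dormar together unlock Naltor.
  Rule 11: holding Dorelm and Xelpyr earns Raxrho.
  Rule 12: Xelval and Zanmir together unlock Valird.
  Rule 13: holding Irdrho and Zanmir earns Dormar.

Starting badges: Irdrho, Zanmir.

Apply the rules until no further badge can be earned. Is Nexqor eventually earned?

With Irdrho and Zanmir, Dormar is earned (Rule 13).
With Dormar, Xelpyr is earned (Rule 7).
With Xelpyr and Zanmir, Xelval is earned (Rule 4).
With Xelval and Zanmir, Valird is earned (Rule 12).
With Valird, Nexqor is earned (Rule 9).

Yes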